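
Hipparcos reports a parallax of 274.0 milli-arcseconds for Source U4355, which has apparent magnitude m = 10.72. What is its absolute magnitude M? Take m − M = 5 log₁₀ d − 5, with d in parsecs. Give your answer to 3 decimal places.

d = 1/p = 1/0.2740″ = 3.6496 pc.
m − M = 5 log₁₀(3.6496) − 5 = 2.8112 − 5 = -2.1888.
M = m − (m − M) = 10.72 − (-2.1888) = 12.909.

M = 12.909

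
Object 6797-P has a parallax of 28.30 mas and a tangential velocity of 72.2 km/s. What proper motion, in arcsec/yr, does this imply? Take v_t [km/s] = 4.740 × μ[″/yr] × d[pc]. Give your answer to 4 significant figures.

0.4311 arcsec/yr

d = 1/p = 1/0.02830″ = 35.336 pc.
μ = v_t / (4.74 d) = 72.2 / (4.74 × 35.336) = 72.2 / 167.49 = 0.43107 ″/yr.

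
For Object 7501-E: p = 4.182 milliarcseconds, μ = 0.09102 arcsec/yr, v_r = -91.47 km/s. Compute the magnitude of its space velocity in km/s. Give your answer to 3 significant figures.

d = 1/p = 1/0.004182″ = 239.12 pc.
v_t = 4.740 μ d = 4.740 × 0.09102 × 239.12 = 103.16 km/s.
v = √(v_r² + v_t²) = √((-91.47)² + 103.16²) = √19008.7 = 137.87 km/s.

138 km/s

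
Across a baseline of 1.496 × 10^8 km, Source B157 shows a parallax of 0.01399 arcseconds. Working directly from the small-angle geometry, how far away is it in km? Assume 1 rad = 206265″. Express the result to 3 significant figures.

2.21 × 10^15 km

θ = 0.01399″ = 0.01399/206265 = 6.7825 × 10^-8 rad.
d = B/θ = (1.496 × 10^8) / (6.7825 × 10^-8) = 2.2057 × 10^15 km.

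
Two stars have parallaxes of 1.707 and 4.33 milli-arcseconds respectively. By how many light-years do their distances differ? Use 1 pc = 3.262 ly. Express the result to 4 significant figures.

d_A = 1/0.001707″ = 585.82 pc; d_B = 1/0.004330″ = 230.95 pc.
|d_B − d_A| = |230.95 − 585.82| = 354.87 pc = 354.87 × 3.262 ly = 1157.6 ly.

1158 ly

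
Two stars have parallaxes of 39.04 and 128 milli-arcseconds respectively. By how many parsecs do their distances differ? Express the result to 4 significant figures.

d_A = 1/0.03904″ = 25.615 pc; d_B = 1/0.1280″ = 7.8125 pc.
|d_B − d_A| = |7.8125 − 25.615| = 17.803 pc.

17.80 pc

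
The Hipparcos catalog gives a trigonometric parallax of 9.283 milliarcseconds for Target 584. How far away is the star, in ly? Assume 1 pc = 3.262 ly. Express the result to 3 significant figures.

351 ly

p = 9.283 milliarcseconds = 0.009283 arcsec.
d = 1/p = 1/0.009283 = 107.72 pc.
In light-years: 107.72 × 3.262 = 351.38 ly.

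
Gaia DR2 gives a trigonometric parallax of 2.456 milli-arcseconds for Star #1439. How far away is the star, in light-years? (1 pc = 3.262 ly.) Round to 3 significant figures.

p = 2.456 milli-arcseconds = 0.002456 arcsec.
d = 1/p = 1/0.002456 = 407.17 pc.
In light-years: 407.17 × 3.262 = 1328.2 ly.

1330 light years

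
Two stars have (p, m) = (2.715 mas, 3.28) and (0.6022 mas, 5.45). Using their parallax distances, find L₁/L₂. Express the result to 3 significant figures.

d₁ = 1/p₁ = 1/0.002715″ = 368.32 pc; d₂ = 1/p₂ = 1/0.0006022″ = 1660.6 pc.
M₁ = m₁ − 5 log₁₀ d₁ + 5 = 3.28 − 12.8311 + 5 = -4.5511.
M₂ = 5.45 − 16.1013 + 5 = -5.6513.
L₁/L₂ = 10^(0.4(M₂ − M₁)) = 10^(0.4 × (-1.1002)) = 10^(-0.44008) = 0.36301.

L₁/L₂ = 0.363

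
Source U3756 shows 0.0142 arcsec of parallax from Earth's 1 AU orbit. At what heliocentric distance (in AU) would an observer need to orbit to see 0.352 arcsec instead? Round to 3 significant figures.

24.8 AU

Parallax scales linearly with baseline: p ∝ B, so B = p_target / p_Earth × 1 AU.
B = 0.352 / 0.0142 = 24.789 AU.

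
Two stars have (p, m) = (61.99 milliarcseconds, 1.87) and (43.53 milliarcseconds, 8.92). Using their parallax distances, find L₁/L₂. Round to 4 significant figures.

L₁/L₂ = 325.8

d₁ = 1/p₁ = 1/0.06199″ = 16.132 pc; d₂ = 1/p₂ = 1/0.04353″ = 22.973 pc.
M₁ = m₁ − 5 log₁₀ d₁ + 5 = 1.87 − 6.0384 + 5 = 0.8316.
M₂ = 8.92 − 6.8061 + 5 = 7.1139.
L₁/L₂ = 10^(0.4(M₂ − M₁)) = 10^(0.4 × 6.2823) = 10^2.51292 = 325.78.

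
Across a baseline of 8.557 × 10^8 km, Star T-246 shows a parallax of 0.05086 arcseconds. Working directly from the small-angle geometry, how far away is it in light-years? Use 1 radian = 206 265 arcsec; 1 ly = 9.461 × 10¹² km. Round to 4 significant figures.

θ = 0.05086″ = 0.05086/206265 = 2.4658 × 10^-7 rad.
d = B/θ = (8.557 × 10^8) / (2.4658 × 10^-7) = 3.4703 × 10^15 km = (3.4703 × 10^15) / (9.461 × 10^12) ly = 366.8 ly.

366.8 ly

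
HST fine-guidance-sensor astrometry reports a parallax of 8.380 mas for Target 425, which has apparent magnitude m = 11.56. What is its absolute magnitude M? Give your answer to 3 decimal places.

d = 1/p = 1/0.008380″ = 119.33 pc.
m − M = 5 log₁₀(119.33) − 5 = 10.3837 − 5 = 5.3837.
M = m − (m − M) = 11.56 − 5.3837 = 6.176.

M = 6.176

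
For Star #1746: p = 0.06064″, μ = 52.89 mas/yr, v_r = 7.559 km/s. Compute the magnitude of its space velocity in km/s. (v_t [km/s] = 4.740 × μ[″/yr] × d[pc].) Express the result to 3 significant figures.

8.62 km/s

d = 1/p = 1/0.06064″ = 16.491 pc.
μ = 52.89 mas/yr = 0.05289 ″/yr.
v_t = 4.740 μ d = 4.740 × 0.05289 × 16.491 = 4.1343 km/s.
v = √(v_r² + v_t²) = √(7.559² + 4.1343²) = √74.2309 = 8.6157 km/s.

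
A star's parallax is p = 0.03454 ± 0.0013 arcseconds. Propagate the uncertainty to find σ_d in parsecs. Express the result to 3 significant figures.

1.09 pc

d = 1/p, so σ_d = σ_p / p².
σ_d = 0.00130 / (0.03454)² = 0.00130 / 0.001193 = 1.0897 pc.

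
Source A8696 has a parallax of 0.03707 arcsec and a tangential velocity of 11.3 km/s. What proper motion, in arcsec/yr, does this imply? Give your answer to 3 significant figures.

d = 1/p = 1/0.03707″ = 26.976 pc.
μ = v_t / (4.74 d) = 11.3 / (4.74 × 26.976) = 11.3 / 127.87 = 0.088371 ″/yr.

0.0884 arcsec/yr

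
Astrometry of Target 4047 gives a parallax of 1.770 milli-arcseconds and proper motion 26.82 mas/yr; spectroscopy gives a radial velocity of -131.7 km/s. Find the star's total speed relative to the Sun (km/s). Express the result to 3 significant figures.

d = 1/p = 1/0.001770″ = 564.97 pc.
μ = 26.82 mas/yr = 0.02682 ″/yr.
v_t = 4.740 μ d = 4.740 × 0.02682 × 564.97 = 71.823 km/s.
v = √(v_r² + v_t²) = √((-131.7)² + 71.823²) = √22503.4 = 150.01 km/s.

150 km/s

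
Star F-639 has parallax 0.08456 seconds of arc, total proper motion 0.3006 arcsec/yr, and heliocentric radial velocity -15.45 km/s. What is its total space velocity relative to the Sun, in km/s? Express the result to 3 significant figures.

22.9 km/s

d = 1/p = 1/0.08456″ = 11.826 pc.
v_t = 4.740 μ d = 4.740 × 0.3006 × 11.826 = 16.85 km/s.
v = √(v_r² + v_t²) = √((-15.45)² + 16.85²) = √522.625 = 22.861 km/s.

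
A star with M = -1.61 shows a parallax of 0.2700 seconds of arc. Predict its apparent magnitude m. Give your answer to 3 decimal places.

m = -3.767

d = 1/p = 1/0.2700″ = 3.7037 pc.
m − M = 5 log₁₀ d − 5 = 5 log₁₀(3.7037) − 5 = 2.8432 − 5 = -2.1568.
m = M + (m − M) = -1.61 + (-2.1568) = -3.767.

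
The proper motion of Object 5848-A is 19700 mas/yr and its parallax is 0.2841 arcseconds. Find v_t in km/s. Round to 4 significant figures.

d = 1/p = 1/0.2841″ = 3.5199 pc.
μ = 19700 mas/yr = 19.7 ″/yr.
v_t = 4.74 × μ × d = 4.74 × 19.7 × 3.5199 = 328.68 km/s.

328.7 km/s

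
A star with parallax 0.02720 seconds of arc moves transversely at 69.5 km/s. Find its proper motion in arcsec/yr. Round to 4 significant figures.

d = 1/p = 1/0.02720″ = 36.765 pc.
μ = v_t / (4.74 d) = 69.5 / (4.74 × 36.765) = 69.5 / 174.27 = 0.39881 ″/yr.

0.3988 arcsec/yr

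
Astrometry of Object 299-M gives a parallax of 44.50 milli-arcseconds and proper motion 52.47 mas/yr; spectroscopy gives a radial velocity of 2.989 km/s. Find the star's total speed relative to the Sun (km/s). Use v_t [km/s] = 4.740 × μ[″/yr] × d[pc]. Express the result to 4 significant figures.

d = 1/p = 1/0.04450″ = 22.472 pc.
μ = 52.47 mas/yr = 0.05247 ″/yr.
v_t = 4.740 μ d = 4.740 × 0.05247 × 22.472 = 5.589 km/s.
v = √(v_r² + v_t²) = √(2.989² + 5.589²) = √40.171 = 6.3381 km/s.

6.338 km/s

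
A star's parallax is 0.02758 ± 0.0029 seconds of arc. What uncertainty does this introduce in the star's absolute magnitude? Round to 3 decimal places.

σ_M = 0.228 mag

M = m − 5 log₁₀ d + 5 = m + 5 log₁₀ p + 5, so ∂M/∂p = 5/(p ln 10).
σ_M = (5/ln 10) · (σ_p/p) = 2.1715 × 0.0029/0.02758 = 2.1715 × 0.10515 = 0.22833.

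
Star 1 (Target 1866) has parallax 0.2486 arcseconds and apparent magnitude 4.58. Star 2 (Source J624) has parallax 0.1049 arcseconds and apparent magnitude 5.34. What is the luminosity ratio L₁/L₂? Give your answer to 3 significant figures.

L₁/L₂ = 0.359

d₁ = 1/p₁ = 1/0.2486″ = 4.0225 pc; d₂ = 1/p₂ = 1/0.1049″ = 9.5329 pc.
M₁ = m₁ − 5 log₁₀ d₁ + 5 = 4.58 − 3.0225 + 5 = 6.5575.
M₂ = 5.34 − 4.8961 + 5 = 5.4439.
L₁/L₂ = 10^(0.4(M₂ − M₁)) = 10^(0.4 × (-1.1136)) = 10^(-0.44544) = 0.35856.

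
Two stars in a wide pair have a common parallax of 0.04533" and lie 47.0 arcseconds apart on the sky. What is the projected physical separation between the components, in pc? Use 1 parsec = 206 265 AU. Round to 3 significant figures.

d = 1/p = 1/0.04533″ = 22.06 pc.
At distance d (pc), an angle of θ arcsec spans θ·d AU: s = 47.0 × 22.06 = 1036.8 AU.
= 1036.8 / 206265 = 0.0050265 pc.

0.00503 pc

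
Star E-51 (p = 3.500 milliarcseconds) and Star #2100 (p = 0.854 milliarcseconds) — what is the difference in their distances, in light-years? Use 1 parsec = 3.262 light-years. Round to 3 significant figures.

2890 ly

d_A = 1/0.003500″ = 285.71 pc; d_B = 1/0.0008540″ = 1171 pc.
|d_B − d_A| = |1171 − 285.71| = 885.29 pc = 885.29 × 3.262 ly = 2887.8 ly.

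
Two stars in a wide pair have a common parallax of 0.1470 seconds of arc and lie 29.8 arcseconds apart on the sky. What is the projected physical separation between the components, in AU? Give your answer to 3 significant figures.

203 AU

d = 1/p = 1/0.1470″ = 6.8027 pc.
At distance d (pc), an angle of θ arcsec spans θ·d AU: s = 29.8 × 6.8027 = 202.72 AU.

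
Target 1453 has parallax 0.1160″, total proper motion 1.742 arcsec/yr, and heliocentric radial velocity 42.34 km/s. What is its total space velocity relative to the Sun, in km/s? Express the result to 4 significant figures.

82.82 km/s

d = 1/p = 1/0.1160″ = 8.6207 pc.
v_t = 4.740 μ d = 4.740 × 1.742 × 8.6207 = 71.182 km/s.
v = √(v_r² + v_t²) = √(42.34² + 71.182²) = √6859.55 = 82.822 km/s.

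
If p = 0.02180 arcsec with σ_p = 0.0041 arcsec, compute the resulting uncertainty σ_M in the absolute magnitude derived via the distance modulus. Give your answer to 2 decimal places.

M = m − 5 log₁₀ d + 5 = m + 5 log₁₀ p + 5, so ∂M/∂p = 5/(p ln 10).
σ_M = (5/ln 10) · (σ_p/p) = 2.1715 × 0.0041/0.02180 = 2.1715 × 0.18807 = 0.40839.

σ_M = 0.41 mag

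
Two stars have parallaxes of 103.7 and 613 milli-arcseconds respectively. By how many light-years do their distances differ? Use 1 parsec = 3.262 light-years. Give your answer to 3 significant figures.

26.1 ly

d_A = 1/0.1037″ = 9.6432 pc; d_B = 1/0.6130″ = 1.6313 pc.
|d_B − d_A| = |1.6313 − 9.6432| = 8.0119 pc = 8.0119 × 3.262 ly = 26.135 ly.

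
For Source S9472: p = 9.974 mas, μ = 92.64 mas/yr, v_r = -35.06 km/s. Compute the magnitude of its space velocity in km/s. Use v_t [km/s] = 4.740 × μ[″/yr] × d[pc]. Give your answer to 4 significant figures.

d = 1/p = 1/0.009974″ = 100.26 pc.
μ = 92.64 mas/yr = 0.09264 ″/yr.
v_t = 4.740 μ d = 4.740 × 0.09264 × 100.26 = 44.026 km/s.
v = √(v_r² + v_t²) = √((-35.06)² + 44.026²) = √3167.49 = 56.28 km/s.

56.28 km/s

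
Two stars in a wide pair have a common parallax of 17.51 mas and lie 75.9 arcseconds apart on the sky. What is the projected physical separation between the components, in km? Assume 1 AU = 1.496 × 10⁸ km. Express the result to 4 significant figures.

d = 1/p = 1/0.01751″ = 57.11 pc.
At distance d (pc), an angle of θ arcsec spans θ·d AU: s = 75.9 × 57.11 = 4334.6 AU.
= 4334.6 × 1.496 × 10⁸ km = 6.4846 × 10^11 km.

6.485 × 10^11 km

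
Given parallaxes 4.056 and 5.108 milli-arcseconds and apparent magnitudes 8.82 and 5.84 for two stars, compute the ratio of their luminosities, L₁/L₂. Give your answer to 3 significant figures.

L₁/L₂ = 0.102

d₁ = 1/p₁ = 1/0.004056″ = 246.55 pc; d₂ = 1/p₂ = 1/0.005108″ = 195.77 pc.
M₁ = m₁ − 5 log₁₀ d₁ + 5 = 8.82 − 11.9595 + 5 = 1.8605.
M₂ = 5.84 − 11.4587 + 5 = -0.6187.
L₁/L₂ = 10^(0.4(M₂ − M₁)) = 10^(0.4 × (-2.4792)) = 10^(-0.99168) = 0.10193.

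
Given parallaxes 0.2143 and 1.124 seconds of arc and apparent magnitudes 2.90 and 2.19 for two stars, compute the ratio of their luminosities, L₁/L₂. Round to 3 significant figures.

L₁/L₂ = 14.3

d₁ = 1/p₁ = 1/0.2143″ = 4.6664 pc; d₂ = 1/p₂ = 1/1.124″ = 0.88968 pc.
M₁ = m₁ − 5 log₁₀ d₁ + 5 = 2.90 − 3.3449 + 5 = 4.5551.
M₂ = 2.19 − (-0.2538) + 5 = 7.4438.
L₁/L₂ = 10^(0.4(M₂ − M₁)) = 10^(0.4 × 2.8887) = 10^1.15548 = 14.305.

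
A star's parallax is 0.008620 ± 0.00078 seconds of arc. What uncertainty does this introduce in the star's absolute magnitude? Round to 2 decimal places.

M = m − 5 log₁₀ d + 5 = m + 5 log₁₀ p + 5, so ∂M/∂p = 5/(p ln 10).
σ_M = (5/ln 10) · (σ_p/p) = 2.1715 × 0.00078/0.008620 = 2.1715 × 0.090487 = 0.19649.

σ_M = 0.20 mag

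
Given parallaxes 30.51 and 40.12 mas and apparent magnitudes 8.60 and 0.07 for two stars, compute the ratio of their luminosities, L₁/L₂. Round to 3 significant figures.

d₁ = 1/p₁ = 1/0.03051″ = 32.776 pc; d₂ = 1/p₂ = 1/0.04012″ = 24.925 pc.
M₁ = m₁ − 5 log₁₀ d₁ + 5 = 8.60 − 7.5778 + 5 = 6.0222.
M₂ = 0.07 − 6.9832 + 5 = -1.9132.
L₁/L₂ = 10^(0.4(M₂ − M₁)) = 10^(0.4 × (-7.9354)) = 10^(-3.17416) = 0.00066964.

L₁/L₂ = 0.000670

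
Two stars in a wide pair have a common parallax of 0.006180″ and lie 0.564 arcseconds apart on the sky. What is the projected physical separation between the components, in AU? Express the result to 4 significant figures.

91.26 AU

d = 1/p = 1/0.006180″ = 161.81 pc.
At distance d (pc), an angle of θ arcsec spans θ·d AU: s = 0.564 × 161.81 = 91.261 AU.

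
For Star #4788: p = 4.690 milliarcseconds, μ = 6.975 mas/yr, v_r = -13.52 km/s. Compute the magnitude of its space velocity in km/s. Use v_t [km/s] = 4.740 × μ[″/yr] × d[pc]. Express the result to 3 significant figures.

15.2 km/s

d = 1/p = 1/0.004690″ = 213.22 pc.
μ = 6.975 mas/yr = 0.006975 ″/yr.
v_t = 4.740 μ d = 4.740 × 0.006975 × 213.22 = 7.0494 km/s.
v = √(v_r² + v_t²) = √((-13.52)² + 7.0494²) = √232.484 = 15.247 km/s.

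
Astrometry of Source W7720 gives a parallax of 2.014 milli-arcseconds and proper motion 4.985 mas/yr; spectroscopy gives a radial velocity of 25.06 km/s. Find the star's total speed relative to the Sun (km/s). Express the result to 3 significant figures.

27.7 km/s

d = 1/p = 1/0.002014″ = 496.52 pc.
μ = 4.985 mas/yr = 0.004985 ″/yr.
v_t = 4.740 μ d = 4.740 × 0.004985 × 496.52 = 11.732 km/s.
v = √(v_r² + v_t²) = √(25.06² + 11.732²) = √765.643 = 27.67 km/s.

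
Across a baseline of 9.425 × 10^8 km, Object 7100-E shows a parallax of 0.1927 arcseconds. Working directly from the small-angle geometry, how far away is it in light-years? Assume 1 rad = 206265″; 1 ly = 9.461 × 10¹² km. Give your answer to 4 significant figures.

θ = 0.1927″ = 0.1927/206265 = 9.3424 × 10^-7 rad.
d = B/θ = (9.425 × 10^8) / (9.3424 × 10^-7) = 1.0088 × 10^15 km = (1.0088 × 10^15) / (9.461 × 10^12) ly = 106.63 ly.

106.6 ly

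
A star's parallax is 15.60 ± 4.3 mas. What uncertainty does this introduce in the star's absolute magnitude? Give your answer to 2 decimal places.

M = m − 5 log₁₀ d + 5 = m + 5 log₁₀ p + 5, so ∂M/∂p = 5/(p ln 10).
σ_M = (5/ln 10) · (σ_p/p) = 2.1715 × 4.3/15.60 = 2.1715 × 0.27564 = 0.59855.

σ_M = 0.60 mag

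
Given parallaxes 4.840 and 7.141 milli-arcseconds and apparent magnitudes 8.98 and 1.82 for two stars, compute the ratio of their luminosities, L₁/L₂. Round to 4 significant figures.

d₁ = 1/p₁ = 1/0.004840″ = 206.61 pc; d₂ = 1/p₂ = 1/0.007141″ = 140.04 pc.
M₁ = m₁ − 5 log₁₀ d₁ + 5 = 8.98 − 11.5758 + 5 = 2.4042.
M₂ = 1.82 − 10.7313 + 5 = -3.9113.
L₁/L₂ = 10^(0.4(M₂ − M₁)) = 10^(0.4 × (-6.3155)) = 10^(-2.52620) = 0.0029771.

L₁/L₂ = 0.002977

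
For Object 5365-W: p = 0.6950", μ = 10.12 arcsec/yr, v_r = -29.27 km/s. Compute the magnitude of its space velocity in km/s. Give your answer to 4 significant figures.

74.97 km/s

d = 1/p = 1/0.6950″ = 1.4388 pc.
v_t = 4.740 μ d = 4.740 × 10.12 × 1.4388 = 69.018 km/s.
v = √(v_r² + v_t²) = √((-29.27)² + 69.018²) = √5620.22 = 74.968 km/s.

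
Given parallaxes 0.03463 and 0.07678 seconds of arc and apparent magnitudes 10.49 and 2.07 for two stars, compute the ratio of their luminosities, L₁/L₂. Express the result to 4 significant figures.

L₁/L₂ = 0.002107

d₁ = 1/p₁ = 1/0.03463″ = 28.877 pc; d₂ = 1/p₂ = 1/0.07678″ = 13.024 pc.
M₁ = m₁ − 5 log₁₀ d₁ + 5 = 10.49 − 7.3028 + 5 = 8.1872.
M₂ = 2.07 − 5.5737 + 5 = 1.4963.
L₁/L₂ = 10^(0.4(M₂ − M₁)) = 10^(0.4 × (-6.6909)) = 10^(-2.67636) = 0.0021069.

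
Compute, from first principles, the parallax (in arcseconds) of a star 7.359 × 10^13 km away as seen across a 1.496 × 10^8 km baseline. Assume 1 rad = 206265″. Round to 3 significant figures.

0.419 arcsec

θ ≈ B/d = (1.496 × 10^8) / (7.359 × 10^13) = 2.0329 × 10^-6 rad.
In arcseconds: 2.0329 × 10^-6 × 206265 = 0.41932″.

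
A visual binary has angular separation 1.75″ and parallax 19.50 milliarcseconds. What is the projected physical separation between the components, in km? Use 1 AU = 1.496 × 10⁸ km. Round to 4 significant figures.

d = 1/p = 1/0.01950″ = 51.282 pc.
At distance d (pc), an angle of θ arcsec spans θ·d AU: s = 1.75 × 51.282 = 89.744 AU.
= 89.744 × 1.496 × 10⁸ km = 1.3426 × 10^10 km.

1.343 × 10^10 km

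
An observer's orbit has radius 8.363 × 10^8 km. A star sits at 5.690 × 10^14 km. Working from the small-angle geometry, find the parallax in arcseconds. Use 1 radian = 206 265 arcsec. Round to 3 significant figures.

θ ≈ B/d = (8.363 × 10^8) / (5.690 × 10^14) = 1.4698 × 10^-6 rad.
In arcseconds: 1.4698 × 10^-6 × 206265 = 0.30317″.

0.303 arcsec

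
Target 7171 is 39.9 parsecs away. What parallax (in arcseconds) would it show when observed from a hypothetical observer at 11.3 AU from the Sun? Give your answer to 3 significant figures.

0.283 arcsec

p (arcsec) = B (AU) / d (pc).
p = 11.3 / 39.9 = 0.28321 arcsec.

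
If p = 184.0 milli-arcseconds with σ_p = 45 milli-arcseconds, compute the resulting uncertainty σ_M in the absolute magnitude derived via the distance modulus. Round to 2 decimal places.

σ_M = 0.53 mag

M = m − 5 log₁₀ d + 5 = m + 5 log₁₀ p + 5, so ∂M/∂p = 5/(p ln 10).
σ_M = (5/ln 10) · (σ_p/p) = 2.1715 × 45/184.0 = 2.1715 × 0.24457 = 0.53108.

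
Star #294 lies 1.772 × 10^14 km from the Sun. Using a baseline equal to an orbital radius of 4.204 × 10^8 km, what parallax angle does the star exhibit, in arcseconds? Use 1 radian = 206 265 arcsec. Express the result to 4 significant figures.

θ ≈ B/d = (4.204 × 10^8) / (1.772 × 10^14) = 2.3725 × 10^-6 rad.
In arcseconds: 2.3725 × 10^-6 × 206265 = 0.48936″.

0.4894 arcsec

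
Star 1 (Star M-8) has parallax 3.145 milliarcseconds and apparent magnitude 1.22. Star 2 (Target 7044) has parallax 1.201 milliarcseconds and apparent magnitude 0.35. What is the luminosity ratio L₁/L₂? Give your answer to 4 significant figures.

d₁ = 1/p₁ = 1/0.003145″ = 317.97 pc; d₂ = 1/p₂ = 1/0.001201″ = 832.64 pc.
M₁ = m₁ − 5 log₁₀ d₁ + 5 = 1.22 − 12.5119 + 5 = -6.2919.
M₂ = 0.35 − 14.6023 + 5 = -9.2523.
L₁/L₂ = 10^(0.4(M₂ − M₁)) = 10^(0.4 × (-2.9604)) = 10^(-1.18416) = 0.06544.

L₁/L₂ = 0.06544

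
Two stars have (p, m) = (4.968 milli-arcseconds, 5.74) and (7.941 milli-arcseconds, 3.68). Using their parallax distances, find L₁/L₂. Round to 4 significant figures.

L₁/L₂ = 0.3832

d₁ = 1/p₁ = 1/0.004968″ = 201.29 pc; d₂ = 1/p₂ = 1/0.007941″ = 125.93 pc.
M₁ = m₁ − 5 log₁₀ d₁ + 5 = 5.74 − 11.5191 + 5 = -0.7791.
M₂ = 3.68 − 10.5006 + 5 = -1.8206.
L₁/L₂ = 10^(0.4(M₂ − M₁)) = 10^(0.4 × (-1.0415)) = 10^(-0.41660) = 0.38318.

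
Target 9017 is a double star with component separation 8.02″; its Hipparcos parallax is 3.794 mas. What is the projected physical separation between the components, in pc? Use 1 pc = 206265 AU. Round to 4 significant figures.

0.01025 pc

d = 1/p = 1/0.003794″ = 263.57 pc.
At distance d (pc), an angle of θ arcsec spans θ·d AU: s = 8.02 × 263.57 = 2113.8 AU.
= 2113.8 / 206265 = 0.010248 pc.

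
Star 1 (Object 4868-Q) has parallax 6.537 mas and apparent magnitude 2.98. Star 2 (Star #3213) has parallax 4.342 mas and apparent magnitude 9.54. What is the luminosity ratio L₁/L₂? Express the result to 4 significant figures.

L₁/L₂ = 185.6

d₁ = 1/p₁ = 1/0.006537″ = 152.98 pc; d₂ = 1/p₂ = 1/0.004342″ = 230.31 pc.
M₁ = m₁ − 5 log₁₀ d₁ + 5 = 2.98 − 10.9232 + 5 = -2.9432.
M₂ = 9.54 − 11.8116 + 5 = 2.7284.
L₁/L₂ = 10^(0.4(M₂ − M₁)) = 10^(0.4 × 5.6716) = 10^2.26864 = 185.63.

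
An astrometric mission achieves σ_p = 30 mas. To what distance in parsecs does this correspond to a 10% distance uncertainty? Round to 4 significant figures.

3.333 pc

σ_d/d = σ_p/p, so the condition is σ_p/p ≤ 0.10, i.e. p ≥ σ_p/0.10.
p_min = 30/0.10 = 300 mas = 0.3 arcsec.
d_max = 1/p_min = 1/0.3 = 3.3333 pc.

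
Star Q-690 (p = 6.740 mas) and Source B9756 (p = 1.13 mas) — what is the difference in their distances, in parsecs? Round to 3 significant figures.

d_A = 1/0.006740″ = 148.37 pc; d_B = 1/0.001130″ = 884.96 pc.
|d_B − d_A| = |884.96 − 148.37| = 736.59 pc.

737 pc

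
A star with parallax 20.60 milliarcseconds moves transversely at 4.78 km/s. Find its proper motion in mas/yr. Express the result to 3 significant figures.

d = 1/p = 1/0.02060″ = 48.544 pc.
μ = v_t / (4.74 d) = 4.78 / (4.74 × 48.544) = 4.78 / 230.1 = 0.020774 ″/yr = 20.774 mas/yr.

20.8 mas/yr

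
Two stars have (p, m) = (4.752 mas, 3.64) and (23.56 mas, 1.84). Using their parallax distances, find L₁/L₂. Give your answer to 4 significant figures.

d₁ = 1/p₁ = 1/0.004752″ = 210.44 pc; d₂ = 1/p₂ = 1/0.02356″ = 42.445 pc.
M₁ = m₁ − 5 log₁₀ d₁ + 5 = 3.64 − 11.6156 + 5 = -2.9756.
M₂ = 1.84 − 8.1391 + 5 = -1.2991.
L₁/L₂ = 10^(0.4(M₂ − M₁)) = 10^(0.4 × 1.6765) = 10^0.67060 = 4.6838.

L₁/L₂ = 4.684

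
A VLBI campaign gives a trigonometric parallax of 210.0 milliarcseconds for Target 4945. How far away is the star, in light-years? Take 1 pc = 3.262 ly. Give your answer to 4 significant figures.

p = 210.0 milliarcseconds = 0.2100 arcsec.
d = 1/p = 1/0.2100 = 4.7619 pc.
In light-years: 4.7619 × 3.262 = 15.533 ly.

15.53 light years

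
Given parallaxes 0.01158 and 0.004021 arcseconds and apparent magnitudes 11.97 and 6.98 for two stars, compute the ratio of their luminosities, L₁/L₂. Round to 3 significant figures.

L₁/L₂ = 0.00122

d₁ = 1/p₁ = 1/0.01158″ = 86.356 pc; d₂ = 1/p₂ = 1/0.004021″ = 248.69 pc.
M₁ = m₁ − 5 log₁₀ d₁ + 5 = 11.97 − 9.6815 + 5 = 7.2885.
M₂ = 6.98 − 11.9783 + 5 = 0.0017.
L₁/L₂ = 10^(0.4(M₂ − M₁)) = 10^(0.4 × (-7.2868)) = 10^(-2.91472) = 0.001217.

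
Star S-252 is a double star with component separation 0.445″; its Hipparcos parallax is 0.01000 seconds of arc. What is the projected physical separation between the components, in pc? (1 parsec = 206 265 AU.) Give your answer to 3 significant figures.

0.000216 pc

d = 1/p = 1/0.01000″ = 100 pc.
At distance d (pc), an angle of θ arcsec spans θ·d AU: s = 0.445 × 100 = 44.5 AU.
= 44.5 / 206265 = 0.00021574 pc.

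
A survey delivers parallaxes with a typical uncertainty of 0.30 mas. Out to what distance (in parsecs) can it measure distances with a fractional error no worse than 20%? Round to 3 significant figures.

667 pc

σ_d/d = σ_p/p, so the condition is σ_p/p ≤ 0.20, i.e. p ≥ σ_p/0.20.
p_min = 0.30/0.20 = 1.5 mas = 0.0015 arcsec.
d_max = 1/p_min = 1/0.0015 = 666.67 pc.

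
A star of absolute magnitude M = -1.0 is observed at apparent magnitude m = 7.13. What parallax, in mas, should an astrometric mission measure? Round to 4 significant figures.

2.366 mas

m − M = 7.13 − (-1.0) = 8.13.
d = 10^((m−M)/5 + 1) = 10^2.626 = 422.67 pc.
p = 1/d = 1/422.67 = 0.0023659 arcsec = 2.3659 mas.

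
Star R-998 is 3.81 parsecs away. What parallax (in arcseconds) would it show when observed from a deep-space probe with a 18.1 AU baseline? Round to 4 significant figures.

4.751 arcsec

p (arcsec) = B (AU) / d (pc).
p = 18.1 / 3.81 = 4.7507 arcsec.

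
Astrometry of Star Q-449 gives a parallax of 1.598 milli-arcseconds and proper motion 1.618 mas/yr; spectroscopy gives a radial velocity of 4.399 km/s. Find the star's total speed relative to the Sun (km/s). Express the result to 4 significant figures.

6.510 km/s

d = 1/p = 1/0.001598″ = 625.78 pc.
μ = 1.618 mas/yr = 0.001618 ″/yr.
v_t = 4.740 μ d = 4.740 × 0.001618 × 625.78 = 4.7993 km/s.
v = √(v_r² + v_t²) = √(4.399² + 4.7993²) = √42.3845 = 6.5103 km/s.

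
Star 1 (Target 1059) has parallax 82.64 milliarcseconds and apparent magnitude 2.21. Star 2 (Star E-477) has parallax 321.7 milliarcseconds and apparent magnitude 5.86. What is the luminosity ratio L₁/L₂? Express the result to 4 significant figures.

L₁/L₂ = 437.0

d₁ = 1/p₁ = 1/0.08264″ = 12.101 pc; d₂ = 1/p₂ = 1/0.3217″ = 3.1085 pc.
M₁ = m₁ − 5 log₁₀ d₁ + 5 = 2.21 − 5.4141 + 5 = 1.7959.
M₂ = 5.86 − 2.4628 + 5 = 8.3972.
L₁/L₂ = 10^(0.4(M₂ − M₁)) = 10^(0.4 × 6.6013) = 10^2.64052 = 437.04.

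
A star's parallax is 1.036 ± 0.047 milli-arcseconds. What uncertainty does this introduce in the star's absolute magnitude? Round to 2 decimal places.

σ_M = 0.10 mag

M = m − 5 log₁₀ d + 5 = m + 5 log₁₀ p + 5, so ∂M/∂p = 5/(p ln 10).
σ_M = (5/ln 10) · (σ_p/p) = 2.1715 × 0.047/1.036 = 2.1715 × 0.045367 = 0.098514.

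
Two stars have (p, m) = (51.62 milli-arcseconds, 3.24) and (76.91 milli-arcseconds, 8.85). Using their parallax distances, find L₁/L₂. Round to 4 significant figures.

L₁/L₂ = 389.3

d₁ = 1/p₁ = 1/0.05162″ = 19.372 pc; d₂ = 1/p₂ = 1/0.07691″ = 13.002 pc.
M₁ = m₁ − 5 log₁₀ d₁ + 5 = 3.24 − 6.4359 + 5 = 1.8041.
M₂ = 8.85 − 5.5701 + 5 = 8.2799.
L₁/L₂ = 10^(0.4(M₂ − M₁)) = 10^(0.4 × 6.4758) = 10^2.59032 = 389.33.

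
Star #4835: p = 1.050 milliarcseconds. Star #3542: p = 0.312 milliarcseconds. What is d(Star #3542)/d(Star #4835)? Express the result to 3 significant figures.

3.37

Since d = 1/p, d_B/d_A = p_A/p_B.
= 1.050 / 0.312 = 3.3654.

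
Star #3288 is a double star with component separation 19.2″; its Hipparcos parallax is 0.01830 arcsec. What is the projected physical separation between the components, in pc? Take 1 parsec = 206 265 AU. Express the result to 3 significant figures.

0.00509 pc

d = 1/p = 1/0.01830″ = 54.645 pc.
At distance d (pc), an angle of θ arcsec spans θ·d AU: s = 19.2 × 54.645 = 1049.2 AU.
= 1049.2 / 206265 = 0.0050867 pc.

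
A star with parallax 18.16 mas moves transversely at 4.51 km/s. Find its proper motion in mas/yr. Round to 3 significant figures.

17.3 mas/yr

d = 1/p = 1/0.01816″ = 55.066 pc.
μ = v_t / (4.74 d) = 4.51 / (4.74 × 55.066) = 4.51 / 261.01 = 0.017279 ″/yr = 17.279 mas/yr.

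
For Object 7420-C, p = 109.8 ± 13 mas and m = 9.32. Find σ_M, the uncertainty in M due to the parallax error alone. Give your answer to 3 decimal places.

M = m − 5 log₁₀ d + 5 = m + 5 log₁₀ p + 5, so ∂M/∂p = 5/(p ln 10).
σ_M = (5/ln 10) · (σ_p/p) = 2.1715 × 13/109.8 = 2.1715 × 0.1184 = 0.25711.

σ_M = 0.257 mag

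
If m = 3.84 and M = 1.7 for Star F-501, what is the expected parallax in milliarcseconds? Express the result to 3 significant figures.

m − M = 3.84 − 1.7 = 2.14.
d = 10^((m−M)/5 + 1) = 10^1.428 = 26.792 pc.
p = 1/d = 1/26.792 = 0.037325 arcsec = 37.325 mas.

37.3 mas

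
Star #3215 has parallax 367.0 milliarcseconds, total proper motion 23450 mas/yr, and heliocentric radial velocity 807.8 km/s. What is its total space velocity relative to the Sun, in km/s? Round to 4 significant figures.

862.7 km/s

d = 1/p = 1/0.3670″ = 2.7248 pc.
μ = 23450 mas/yr = 23.45 ″/yr.
v_t = 4.740 μ d = 4.740 × 23.45 × 2.7248 = 302.87 km/s.
v = √(v_r² + v_t²) = √(807.8² + 302.87²) = √744271 = 862.71 km/s.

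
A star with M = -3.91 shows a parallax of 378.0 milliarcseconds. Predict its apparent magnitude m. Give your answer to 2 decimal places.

d = 1/p = 1/0.3780″ = 2.6455 pc.
m − M = 5 log₁₀ d − 5 = 5 log₁₀(2.6455) − 5 = 2.1125 − 5 = -2.8875.
m = M + (m − M) = -3.91 + (-2.8875) = -6.80.

m = -6.80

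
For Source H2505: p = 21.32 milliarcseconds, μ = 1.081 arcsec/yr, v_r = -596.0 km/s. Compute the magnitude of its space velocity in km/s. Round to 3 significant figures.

d = 1/p = 1/0.02132″ = 46.904 pc.
v_t = 4.740 μ d = 4.740 × 1.081 × 46.904 = 240.33 km/s.
v = √(v_r² + v_t²) = √((-596.0)² + 240.33²) = √412975 = 642.63 km/s.

643 km/s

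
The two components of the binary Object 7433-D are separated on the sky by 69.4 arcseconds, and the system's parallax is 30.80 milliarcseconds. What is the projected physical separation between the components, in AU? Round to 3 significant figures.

d = 1/p = 1/0.03080″ = 32.468 pc.
At distance d (pc), an angle of θ arcsec spans θ·d AU: s = 69.4 × 32.468 = 2253.3 AU.

2250 AU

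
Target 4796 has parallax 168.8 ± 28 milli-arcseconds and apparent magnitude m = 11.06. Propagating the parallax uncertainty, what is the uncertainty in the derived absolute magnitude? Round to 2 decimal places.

M = m − 5 log₁₀ d + 5 = m + 5 log₁₀ p + 5, so ∂M/∂p = 5/(p ln 10).
σ_M = (5/ln 10) · (σ_p/p) = 2.1715 × 28/168.8 = 2.1715 × 0.16588 = 0.36021.

σ_M = 0.36 mag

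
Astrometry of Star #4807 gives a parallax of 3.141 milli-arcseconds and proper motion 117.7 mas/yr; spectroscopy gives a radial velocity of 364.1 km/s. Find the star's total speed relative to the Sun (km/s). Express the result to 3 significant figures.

d = 1/p = 1/0.003141″ = 318.37 pc.
μ = 117.7 mas/yr = 0.1177 ″/yr.
v_t = 4.740 μ d = 4.740 × 0.1177 × 318.37 = 177.62 km/s.
v = √(v_r² + v_t²) = √(364.1² + 177.62²) = √164118 = 405.11 km/s.

405 km/s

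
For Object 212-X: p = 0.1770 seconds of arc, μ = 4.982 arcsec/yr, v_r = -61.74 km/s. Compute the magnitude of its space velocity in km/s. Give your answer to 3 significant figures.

147 km/s

d = 1/p = 1/0.1770″ = 5.6497 pc.
v_t = 4.740 μ d = 4.740 × 4.982 × 5.6497 = 133.42 km/s.
v = √(v_r² + v_t²) = √((-61.74)² + 133.42²) = √21612.7 = 147.01 km/s.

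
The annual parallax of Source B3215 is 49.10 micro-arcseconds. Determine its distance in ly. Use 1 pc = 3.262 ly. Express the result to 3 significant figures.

p = 49.10 micro-arcseconds = 0.00004910 arcsec.
d = 1/p = 1/0.00004910 = 20367 pc.
In light-years: 20367 × 3.262 = 66437 ly.

66400 ly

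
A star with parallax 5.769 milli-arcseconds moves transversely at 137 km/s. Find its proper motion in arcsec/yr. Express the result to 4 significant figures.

d = 1/p = 1/0.005769″ = 173.34 pc.
μ = v_t / (4.74 d) = 137 / (4.74 × 173.34) = 137 / 821.63 = 0.16674 ″/yr.

0.1667 arcsec/yr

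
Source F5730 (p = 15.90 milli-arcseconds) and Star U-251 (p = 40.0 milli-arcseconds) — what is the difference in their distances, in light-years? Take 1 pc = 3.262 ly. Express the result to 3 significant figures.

124 ly

d_A = 1/0.01590″ = 62.893 pc; d_B = 1/0.04000″ = 25 pc.
|d_B − d_A| = |25 − 62.893| = 37.893 pc = 37.893 × 3.262 ly = 123.61 ly.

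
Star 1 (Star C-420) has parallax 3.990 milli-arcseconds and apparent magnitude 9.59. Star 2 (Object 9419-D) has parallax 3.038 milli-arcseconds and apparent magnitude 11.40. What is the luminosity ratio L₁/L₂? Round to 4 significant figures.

d₁ = 1/p₁ = 1/0.003990″ = 250.63 pc; d₂ = 1/p₂ = 1/0.003038″ = 329.16 pc.
M₁ = m₁ − 5 log₁₀ d₁ + 5 = 9.59 − 11.9952 + 5 = 2.5948.
M₂ = 11.40 − 12.5870 + 5 = 3.8130.
L₁/L₂ = 10^(0.4(M₂ − M₁)) = 10^(0.4 × 1.2182) = 10^0.48728 = 3.071.

L₁/L₂ = 3.071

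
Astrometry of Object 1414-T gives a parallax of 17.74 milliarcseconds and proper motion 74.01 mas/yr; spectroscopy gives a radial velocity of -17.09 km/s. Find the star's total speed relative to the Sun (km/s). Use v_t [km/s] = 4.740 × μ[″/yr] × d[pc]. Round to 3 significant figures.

26.1 km/s

d = 1/p = 1/0.01774″ = 56.37 pc.
μ = 74.01 mas/yr = 0.07401 ″/yr.
v_t = 4.740 μ d = 4.740 × 0.07401 × 56.37 = 19.775 km/s.
v = √(v_r² + v_t²) = √((-17.09)² + 19.775²) = √683.119 = 26.137 km/s.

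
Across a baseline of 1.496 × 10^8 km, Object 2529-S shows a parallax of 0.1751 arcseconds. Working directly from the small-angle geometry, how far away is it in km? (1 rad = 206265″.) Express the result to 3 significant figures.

1.76 × 10^14 km

θ = 0.1751″ = 0.1751/206265 = 8.4891 × 10^-7 rad.
d = B/θ = (1.496 × 10^8) / (8.4891 × 10^-7) = 1.7623 × 10^14 km.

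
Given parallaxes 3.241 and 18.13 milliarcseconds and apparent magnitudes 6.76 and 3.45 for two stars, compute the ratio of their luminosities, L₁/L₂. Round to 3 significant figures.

L₁/L₂ = 1.48

d₁ = 1/p₁ = 1/0.003241″ = 308.55 pc; d₂ = 1/p₂ = 1/0.01813″ = 55.157 pc.
M₁ = m₁ − 5 log₁₀ d₁ + 5 = 6.76 − 12.4466 + 5 = -0.6866.
M₂ = 3.45 − 8.7080 + 5 = -0.2580.
L₁/L₂ = 10^(0.4(M₂ − M₁)) = 10^(0.4 × 0.4286) = 10^0.17144 = 1.484.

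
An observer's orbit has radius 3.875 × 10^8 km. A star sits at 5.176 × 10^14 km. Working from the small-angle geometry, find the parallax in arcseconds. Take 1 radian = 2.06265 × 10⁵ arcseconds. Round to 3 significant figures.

θ ≈ B/d = (3.875 × 10^8) / (5.176 × 10^14) = 7.4865 × 10^-7 rad.
In arcseconds: 7.4865 × 10^-7 × 206265 = 0.15442″.

0.154 arcsec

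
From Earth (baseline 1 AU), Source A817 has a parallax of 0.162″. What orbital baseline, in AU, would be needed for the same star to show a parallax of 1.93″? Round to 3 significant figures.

11.9 AU

Parallax scales linearly with baseline: p ∝ B, so B = p_target / p_Earth × 1 AU.
B = 1.93 / 0.162 = 11.914 AU.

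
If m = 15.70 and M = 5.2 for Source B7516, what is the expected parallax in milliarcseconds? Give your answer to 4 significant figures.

0.7943 mas

m − M = 15.70 − 5.2 = 10.50.
d = 10^((m−M)/5 + 1) = 10^3.100 = 1258.9 pc.
p = 1/d = 1/1258.9 = 0.00079434 arcsec = 0.79434 mas.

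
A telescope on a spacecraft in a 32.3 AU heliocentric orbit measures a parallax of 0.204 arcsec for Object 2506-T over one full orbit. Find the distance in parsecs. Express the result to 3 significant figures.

158 pc

With baseline B (in AU) and parallax p (in arcsec), d = B/p parsecs.
d = 32.3 / 0.204 = 158.33 pc.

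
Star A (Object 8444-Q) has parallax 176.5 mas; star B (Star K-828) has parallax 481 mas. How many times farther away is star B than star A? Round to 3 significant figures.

Since d = 1/p, d_B/d_A = p_A/p_B.
= 176.5 / 481 = 0.36694.

0.367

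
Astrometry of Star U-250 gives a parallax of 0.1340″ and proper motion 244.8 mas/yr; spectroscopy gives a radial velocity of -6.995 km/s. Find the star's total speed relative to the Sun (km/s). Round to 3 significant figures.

11.1 km/s

d = 1/p = 1/0.1340″ = 7.4627 pc.
μ = 244.8 mas/yr = 0.2448 ″/yr.
v_t = 4.740 μ d = 4.740 × 0.2448 × 7.4627 = 8.6594 km/s.
v = √(v_r² + v_t²) = √((-6.995)² + 8.6594²) = √123.915 = 11.132 km/s.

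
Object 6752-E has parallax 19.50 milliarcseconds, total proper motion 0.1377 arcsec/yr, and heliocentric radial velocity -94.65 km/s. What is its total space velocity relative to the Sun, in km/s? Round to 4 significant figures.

100.4 km/s

d = 1/p = 1/0.01950″ = 51.282 pc.
v_t = 4.740 μ d = 4.740 × 0.1377 × 51.282 = 33.472 km/s.
v = √(v_r² + v_t²) = √((-94.65)² + 33.472²) = √10079 = 100.39 km/s.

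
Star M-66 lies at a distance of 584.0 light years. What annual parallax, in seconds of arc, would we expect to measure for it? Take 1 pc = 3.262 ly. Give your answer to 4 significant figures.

d = 584.0 ly ÷ 3.262 = 179.03 pc.
p = 1/d = 1/179.03 = 0.0055857 arcsec.

0.005586 arcsec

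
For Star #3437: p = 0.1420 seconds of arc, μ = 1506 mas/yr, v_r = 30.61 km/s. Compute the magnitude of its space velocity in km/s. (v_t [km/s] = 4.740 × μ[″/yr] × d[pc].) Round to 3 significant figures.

58.9 km/s

d = 1/p = 1/0.1420″ = 7.0423 pc.
μ = 1506 mas/yr = 1.506 ″/yr.
v_t = 4.740 μ d = 4.740 × 1.506 × 7.0423 = 50.271 km/s.
v = √(v_r² + v_t²) = √(30.61² + 50.271²) = √3464.15 = 58.857 km/s.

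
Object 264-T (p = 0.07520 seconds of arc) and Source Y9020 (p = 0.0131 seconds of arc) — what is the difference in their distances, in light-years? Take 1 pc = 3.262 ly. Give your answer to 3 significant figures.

206 ly

d_A = 1/0.07520″ = 13.298 pc; d_B = 1/0.01310″ = 76.336 pc.
|d_B − d_A| = |76.336 − 13.298| = 63.038 pc = 63.038 × 3.262 ly = 205.63 ly.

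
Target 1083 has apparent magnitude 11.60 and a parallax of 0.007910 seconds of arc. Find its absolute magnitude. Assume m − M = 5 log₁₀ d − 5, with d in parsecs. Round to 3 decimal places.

M = 6.091

d = 1/p = 1/0.007910″ = 126.42 pc.
m − M = 5 log₁₀(126.42) − 5 = 10.5091 − 5 = 5.5091.
M = m − (m − M) = 11.60 − 5.5091 = 6.091.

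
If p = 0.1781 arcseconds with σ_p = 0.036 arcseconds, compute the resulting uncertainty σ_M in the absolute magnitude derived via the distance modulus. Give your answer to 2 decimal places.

M = m − 5 log₁₀ d + 5 = m + 5 log₁₀ p + 5, so ∂M/∂p = 5/(p ln 10).
σ_M = (5/ln 10) · (σ_p/p) = 2.1715 × 0.036/0.1781 = 2.1715 × 0.20213 = 0.43893.

σ_M = 0.44 mag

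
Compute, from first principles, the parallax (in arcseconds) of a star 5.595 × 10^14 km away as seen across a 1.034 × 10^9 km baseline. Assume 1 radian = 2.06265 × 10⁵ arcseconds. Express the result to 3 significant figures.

0.381 arcsec

θ ≈ B/d = (1.034 × 10^9) / (5.595 × 10^14) = 1.8481 × 10^-6 rad.
In arcseconds: 1.8481 × 10^-6 × 206265 = 0.3812″.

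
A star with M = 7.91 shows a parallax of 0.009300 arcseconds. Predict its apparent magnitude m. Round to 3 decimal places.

d = 1/p = 1/0.009300″ = 107.53 pc.
m − M = 5 log₁₀ d − 5 = 5 log₁₀(107.53) − 5 = 10.1576 − 5 = 5.1576.
m = M + (m − M) = 7.91 + 5.1576 = 13.068.

m = 13.068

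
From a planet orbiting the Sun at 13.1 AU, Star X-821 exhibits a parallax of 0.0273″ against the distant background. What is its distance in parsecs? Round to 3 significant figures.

With baseline B (in AU) and parallax p (in arcsec), d = B/p parsecs.
d = 13.1 / 0.0273 = 479.85 pc.

480 pc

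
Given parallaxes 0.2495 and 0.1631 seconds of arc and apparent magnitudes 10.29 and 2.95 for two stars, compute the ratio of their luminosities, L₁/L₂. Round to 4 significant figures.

d₁ = 1/p₁ = 1/0.2495″ = 4.008 pc; d₂ = 1/p₂ = 1/0.1631″ = 6.1312 pc.
M₁ = m₁ − 5 log₁₀ d₁ + 5 = 10.29 − 3.0146 + 5 = 12.2754.
M₂ = 2.95 − 3.9377 + 5 = 4.0123.
L₁/L₂ = 10^(0.4(M₂ − M₁)) = 10^(0.4 × (-8.2631)) = 10^(-3.30524) = 0.00049518.

L₁/L₂ = 0.0004952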